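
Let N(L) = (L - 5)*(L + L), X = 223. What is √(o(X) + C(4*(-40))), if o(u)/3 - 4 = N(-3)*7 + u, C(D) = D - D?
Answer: √1689 ≈ 41.097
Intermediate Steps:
C(D) = 0
N(L) = 2*L*(-5 + L) (N(L) = (-5 + L)*(2*L) = 2*L*(-5 + L))
o(u) = 1020 + 3*u (o(u) = 12 + 3*((2*(-3)*(-5 - 3))*7 + u) = 12 + 3*((2*(-3)*(-8))*7 + u) = 12 + 3*(48*7 + u) = 12 + 3*(336 + u) = 12 + (1008 + 3*u) = 1020 + 3*u)
√(o(X) + C(4*(-40))) = √((1020 + 3*223) + 0) = √((1020 + 669) + 0) = √(1689 + 0) = √1689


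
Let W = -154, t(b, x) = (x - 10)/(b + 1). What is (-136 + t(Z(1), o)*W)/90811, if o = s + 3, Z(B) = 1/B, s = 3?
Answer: 172/90811 ≈ 0.0018940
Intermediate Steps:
Z(B) = 1/B
o = 6 (o = 3 + 3 = 6)
t(b, x) = (-10 + x)/(1 + b)
(-136 + t(Z(1), o)*W)/90811 = (-136 + ((-10 + 6)/(1 + 1/1))*(-154))/90811 = (-136 + (-4/(1 + 1))*(-154))*(1/90811) = (-136 + (-4/2)*(-154))*(1/90811) = (-136 + ((1/2)*(-4))*(-154))*(1/90811) = (-136 - 2*(-154))*(1/90811) = (-136 + 308)*(1/90811) = 172*(1/90811) = 172/90811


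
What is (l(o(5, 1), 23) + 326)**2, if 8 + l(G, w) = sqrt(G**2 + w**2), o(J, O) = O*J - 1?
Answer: (318 + sqrt(545))**2 ≈ 1.1652e+5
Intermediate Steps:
o(J, O) = -1 + J*O (o(J, O) = J*O - 1 = -1 + J*O)
l(G, w) = -8 + sqrt(G**2 + w**2)
(l(o(5, 1), 23) + 326)**2 = ((-8 + sqrt((-1 + 5*1)**2 + 23**2)) + 326)**2 = ((-8 + sqrt((-1 + 5)**2 + 529)) + 326)**2 = ((-8 + sqrt(4**2 + 529)) + 326)**2 = ((-8 + sqrt(16 + 529)) + 326)**2 = ((-8 + sqrt(545)) + 326)**2 = (318 + sqrt(545))**2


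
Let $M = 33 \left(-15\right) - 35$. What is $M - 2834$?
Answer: $-3364$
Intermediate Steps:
$M = -530$ ($M = -495 - 35 = -530$)
$M - 2834 = -530 - 2834 = -3364$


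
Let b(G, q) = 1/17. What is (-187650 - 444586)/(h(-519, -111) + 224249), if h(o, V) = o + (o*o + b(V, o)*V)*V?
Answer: 2687003/126117119 ≈ 0.021306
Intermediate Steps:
b(G, q) = 1/17
h(o, V) = o + V*(o**2 + V/17) (h(o, V) = o + (o*o + V/17)*V = o + (o**2 + V/17)*V = o + V*(o**2 + V/17))
(-187650 - 444586)/(h(-519, -111) + 224249) = (-187650 - 444586)/((-519 + (1/17)*(-111)**2 - 111*(-519)**2) + 224249) = -632236/((-519 + (1/17)*12321 - 111*269361) + 224249) = -632236/((-519 + 12321/17 - 29899071) + 224249) = -632236/(-508280709/17 + 224249) = -632236/(-504468476/17) = -632236*(-17/504468476) = 2687003/126117119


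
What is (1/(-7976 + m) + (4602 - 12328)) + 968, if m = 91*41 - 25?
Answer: -28856661/4270 ≈ -6758.0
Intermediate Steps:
m = 3706 (m = 3731 - 25 = 3706)
(1/(-7976 + m) + (4602 - 12328)) + 968 = (1/(-7976 + 3706) + (4602 - 12328)) + 968 = (1/(-4270) - 7726) + 968 = (-1/4270 - 7726) + 968 = -32990021/4270 + 968 = -28856661/4270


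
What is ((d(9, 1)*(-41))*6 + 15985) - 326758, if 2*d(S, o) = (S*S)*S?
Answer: -400440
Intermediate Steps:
d(S, o) = S**3/2 (d(S, o) = ((S*S)*S)/2 = (S**2*S)/2 = S**3/2)
((d(9, 1)*(-41))*6 + 15985) - 326758 = ((((1/2)*9**3)*(-41))*6 + 15985) - 326758 = ((((1/2)*729)*(-41))*6 + 15985) - 326758 = (((729/2)*(-41))*6 + 15985) - 326758 = (-29889/2*6 + 15985) - 326758 = (-89667 + 15985) - 326758 = -73682 - 326758 = -400440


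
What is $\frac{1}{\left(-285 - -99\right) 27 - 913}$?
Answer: $- \frac{1}{5935} \approx -0.00016849$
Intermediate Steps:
$\frac{1}{\left(-285 - -99\right) 27 - 913} = \frac{1}{\left(-285 + 99\right) 27 - 913} = \frac{1}{\left(-186\right) 27 - 913} = \frac{1}{-5022 - 913} = \frac{1}{-5935} = - \frac{1}{5935}$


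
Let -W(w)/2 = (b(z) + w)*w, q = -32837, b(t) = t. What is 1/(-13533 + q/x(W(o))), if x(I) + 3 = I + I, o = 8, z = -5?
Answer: -99/1306930 ≈ -7.5750e-5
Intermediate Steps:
W(w) = -2*w*(-5 + w) (W(w) = -2*(-5 + w)*w = -2*w*(-5 + w))
x(I) = -3 + 2*I (x(I) = -3 + (I + I) = -3 + 2*I)
1/(-13533 + q/x(W(o))) = 1/(-13533 - 32837/(-3 + 2*(2*8*(5 - 1*8)))) = 1/(-13533 - 32837/(-3 + 2*(2*8*(5 - 8)))) = 1/(-13533 - 32837/(-3 + 2*(2*8*(-3)))) = 1/(-13533 - 32837/(-3 + 2*(-48))) = 1/(-13533 - 32837/(-3 - 96)) = 1/(-13533 - 32837/(-99)) = 1/(-13533 - 32837*(-1/99)) = 1/(-13533 + 32837/99) = 1/(-1306930/99) = -99/1306930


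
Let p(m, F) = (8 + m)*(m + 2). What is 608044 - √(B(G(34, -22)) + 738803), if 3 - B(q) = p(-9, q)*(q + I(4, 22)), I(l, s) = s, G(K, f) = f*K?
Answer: 608044 - 4*√46493 ≈ 6.0718e+5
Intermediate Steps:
G(K, f) = K*f
p(m, F) = (2 + m)*(8 + m) (p(m, F) = (8 + m)*(2 + m) = (2 + m)*(8 + m))
B(q) = -151 - 7*q (B(q) = 3 - (16 + (-9)² + 10*(-9))*(q + 22) = 3 - (16 + 81 - 90)*(22 + q) = 3 - 7*(22 + q) = 3 - (154 + 7*q) = 3 + (-154 - 7*q) = -151 - 7*q)
608044 - √(B(G(34, -22)) + 738803) = 608044 - √((-151 - 238*(-22)) + 738803) = 608044 - √((-151 - 7*(-748)) + 738803) = 608044 - √((-151 + 5236) + 738803) = 608044 - √(5085 + 738803) = 608044 - √743888 = 608044 - 4*√46493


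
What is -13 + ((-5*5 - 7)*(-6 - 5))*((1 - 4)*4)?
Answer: -4237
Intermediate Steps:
-13 + ((-5*5 - 7)*(-6 - 5))*((1 - 4)*4) = -13 + ((-25 - 7)*(-11))*(-3*4) = -13 - 32*(-11)*(-12) = -13 + 352*(-12) = -13 - 4224 = -4237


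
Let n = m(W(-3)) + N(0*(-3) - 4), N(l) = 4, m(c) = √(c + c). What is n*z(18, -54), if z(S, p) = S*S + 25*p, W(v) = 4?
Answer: -4104 - 2052*√2 ≈ -7006.0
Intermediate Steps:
z(S, p) = S² + 25*p
m(c) = √2*√c (m(c) = √(2*c) = √2*√c)
n = 4 + 2*√2 (n = √2*√4 + 4 = √2*2 + 4 = 2*√2 + 4 = 4 + 2*√2 ≈ 6.8284)
n*z(18, -54) = (4 + 2*√2)*(18² + 25*(-54)) = (4 + 2*√2)*(324 - 1350) = (4 + 2*√2)*(-1026) = -4104 - 2052*√2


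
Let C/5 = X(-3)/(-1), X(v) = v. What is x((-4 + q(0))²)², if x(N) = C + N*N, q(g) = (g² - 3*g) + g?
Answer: 73441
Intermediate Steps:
q(g) = g² - 2*g
C = 15 (C = 5*(-3/(-1)) = 5*(-3*(-1)) = 5*3 = 15)
x(N) = 15 + N² (x(N) = 15 + N*N = 15 + N²)
x((-4 + q(0))²)² = (15 + ((-4 + 0*(-2 + 0))²)²)² = (15 + ((-4 + 0*(-2))²)²)² = (15 + ((-4 + 0)²)²)² = (15 + ((-4)²)²)² = (15 + 16²)² = (15 + 256)² = 271² = 73441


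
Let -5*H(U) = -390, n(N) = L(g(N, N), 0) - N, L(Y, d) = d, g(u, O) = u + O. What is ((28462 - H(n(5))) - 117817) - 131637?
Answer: -221070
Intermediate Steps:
g(u, O) = O + u
n(N) = -N (n(N) = 0 - N = -N)
H(U) = 78 (H(U) = -⅕*(-390) = 78)
((28462 - H(n(5))) - 117817) - 131637 = ((28462 - 1*78) - 117817) - 131637 = ((28462 - 78) - 117817) - 131637 = (28384 - 117817) - 131637 = -89433 - 131637 = -221070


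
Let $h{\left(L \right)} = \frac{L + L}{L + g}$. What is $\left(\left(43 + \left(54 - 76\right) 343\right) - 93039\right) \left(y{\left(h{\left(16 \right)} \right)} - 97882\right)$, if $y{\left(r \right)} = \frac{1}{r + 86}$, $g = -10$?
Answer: $\frac{1348251379215}{137} \approx 9.8412 \cdot 10^{9}$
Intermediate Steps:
$h{\left(L \right)} = \frac{2 L}{-10 + L}$ ($h{\left(L \right)} = \frac{L + L}{L - 10} = \frac{2 L}{-10 + L}$)
$y{\left(r \right)} = \frac{1}{86 + r}$
$\left(\left(43 + \left(54 - 76\right) 343\right) - 93039\right) \left(y{\left(h{\left(16 \right)} \right)} - 97882\right) = \left(\left(43 + \left(54 - 76\right) 343\right) - 93039\right) \left(\frac{1}{86 + 2 \cdot 16 \frac{1}{-10 + 16}} - 97882\right) = \left(\left(43 - 7546\right) - 93039\right) \left(\frac{1}{86 + 2 \cdot 16 \cdot \frac{1}{6}} - 97882\right) = \left(-7503 - 93039\right) \left(\frac{1}{86 + \frac{16}{3}} - 97882\right) = - 100542 \left(\frac{1}{\frac{274}{3}} - 97882\right) = - 100542 \left(\frac{3}{274} - 97882\right) = \left(-100542\right) \left(- \frac{26819665}{274}\right) = \frac{1348251379215}{137}$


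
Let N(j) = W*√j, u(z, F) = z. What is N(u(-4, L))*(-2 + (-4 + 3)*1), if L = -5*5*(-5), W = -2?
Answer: 12*I ≈ 12.0*I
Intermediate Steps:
L = 125 (L = -25*(-5) = 125)
N(j) = -2*√j
N(u(-4, L))*(-2 + (-4 + 3)*1) = (-4*I)*(-2 + (-4 + 3)*1) = (-4*I)*(-2 - 1*1) = (-4*I)*(-2 - 1) = -4*I*(-3) = 12*I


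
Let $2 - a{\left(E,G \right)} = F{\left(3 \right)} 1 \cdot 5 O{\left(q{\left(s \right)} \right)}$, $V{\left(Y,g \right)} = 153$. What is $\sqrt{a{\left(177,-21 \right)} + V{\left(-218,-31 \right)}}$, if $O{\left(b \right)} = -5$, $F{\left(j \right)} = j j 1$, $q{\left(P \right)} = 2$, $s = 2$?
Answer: $2 \sqrt{95} \approx 19.494$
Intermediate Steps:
$F{\left(j \right)} = j^{2}$ ($F{\left(j \right)} = j^{2} \cdot 1 = j^{2}$)
$a{\left(E,G \right)} = 227$ ($a{\left(E,G \right)} = 2 - 3^{2} \cdot 1 \cdot 5 \left(-5\right) = 2 - 9 \cdot 5 \left(-5\right) = 2 - 9 \left(-25\right) = 2 - -225 = 2 + 225 = 227$)
$\sqrt{a{\left(177,-21 \right)} + V{\left(-218,-31 \right)}} = \sqrt{227 + 153} = \sqrt{380} = 2 \sqrt{95}$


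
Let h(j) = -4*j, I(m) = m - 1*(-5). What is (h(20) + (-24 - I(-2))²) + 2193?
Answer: 2842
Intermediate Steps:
I(m) = 5 + m (I(m) = m + 5 = 5 + m)
(h(20) + (-24 - I(-2))²) + 2193 = (-4*20 + (-24 - (5 - 2))²) + 2193 = (-80 + (-24 - 1*3)²) + 2193 = (-80 + (-24 - 3)²) + 2193 = (-80 + (-27)²) + 2193 = (-80 + 729) + 2193 = 649 + 2193 = 2842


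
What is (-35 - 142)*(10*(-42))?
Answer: 74340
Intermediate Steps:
(-35 - 142)*(10*(-42)) = -177*(-420) = 74340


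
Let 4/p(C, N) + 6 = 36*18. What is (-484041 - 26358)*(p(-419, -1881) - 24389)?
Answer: 1331948629311/107 ≈ 1.2448e+10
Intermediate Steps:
p(C, N) = 2/321 (p(C, N) = 4/(-6 + 36*18) = 4/(-6 + 648) = 4/642 = 4*(1/642) = 2/321)
(-484041 - 26358)*(p(-419, -1881) - 24389) = (-484041 - 26358)*(2/321 - 24389) = -510399*(-7828867/321) = 1331948629311/107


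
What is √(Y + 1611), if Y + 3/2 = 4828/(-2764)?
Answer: 139*√158930/1382 ≈ 40.097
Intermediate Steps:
Y = -4487/1382 (Y = -3/2 + 4828/(-2764) = -3/2 + 4828*(-1/2764) = -3/2 - 1207/691 = -4487/1382 ≈ -3.2467)
√(Y + 1611) = √(-4487/1382 + 1611) = √(2221915/1382) = 139*√158930/1382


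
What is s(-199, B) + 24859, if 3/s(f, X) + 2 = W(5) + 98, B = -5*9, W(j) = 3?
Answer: 820348/33 ≈ 24859.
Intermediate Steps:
B = -45
s(f, X) = 1/33 (s(f, X) = 3/(-2 + (3 + 98)) = 3/(-2 + 101) = 3/99 = 3*(1/99) = 1/33)
s(-199, B) + 24859 = 1/33 + 24859 = 820348/33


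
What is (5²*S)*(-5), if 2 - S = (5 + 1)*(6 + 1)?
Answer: 5000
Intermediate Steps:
S = -40 (S = 2 - (5 + 1)*(6 + 1) = 2 - 6*7 = 2 - 1*42 = 2 - 42 = -40)
(5²*S)*(-5) = (5²*(-40))*(-5) = (25*(-40))*(-5) = -1000*(-5) = 5000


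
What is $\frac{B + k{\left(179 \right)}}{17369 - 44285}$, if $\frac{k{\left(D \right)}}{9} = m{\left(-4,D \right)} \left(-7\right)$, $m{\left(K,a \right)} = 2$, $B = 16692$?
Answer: $- \frac{2761}{4486} \approx -0.61547$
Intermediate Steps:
$k{\left(D \right)} = -126$ ($k{\left(D \right)} = 9 \cdot 2 \left(-7\right) = 9 \left(-14\right) = -126$)
$\frac{B + k{\left(179 \right)}}{17369 - 44285} = \frac{16692 - 126}{17369 - 44285} = \frac{16566}{-26916} = 16566 \left(- \frac{1}{26916}\right) = - \frac{2761}{4486}$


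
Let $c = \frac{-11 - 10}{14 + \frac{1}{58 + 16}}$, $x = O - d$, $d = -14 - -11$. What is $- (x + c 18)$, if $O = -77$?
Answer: $\frac{104710}{1037} \approx 100.97$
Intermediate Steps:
$d = -3$ ($d = -14 + 11 = -3$)
$x = -74$ ($x = -77 - -3 = -77 + 3 = -74$)
$c = - \frac{1554}{1037}$ ($c = - \frac{21}{14 + \frac{1}{74}} = - \frac{21}{\frac{1037}{74}} = \left(-21\right) \frac{74}{1037} = - \frac{1554}{1037} \approx -1.4986$)
$- (x + c 18) = - (-74 - \frac{27972}{1037}) = \left(-1\right) \left(- \frac{104710}{1037}\right) = \frac{104710}{1037}$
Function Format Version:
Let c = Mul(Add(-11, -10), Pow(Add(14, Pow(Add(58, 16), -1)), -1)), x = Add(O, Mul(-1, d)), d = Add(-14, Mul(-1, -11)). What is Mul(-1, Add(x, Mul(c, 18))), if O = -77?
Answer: Rational(104710, 1037) ≈ 100.97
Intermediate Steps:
d = -3 (d = Add(-14, 11) = -3)
x = -74 (x = Add(-77, Mul(-1, -3)) = Add(-77, 3) = -74)
c = Rational(-1554, 1037) (c = Mul(-21, Pow(Add(14, Pow(74, -1)), -1)) = Mul(-21, Pow(Add(14, Rational(1, 74)), -1)) = Mul(-21, Pow(Rational(1037, 74), -1)) = Mul(-21, Rational(74, 1037)) = Rational(-1554, 1037) ≈ -1.4986)
Mul(-1, Add(x, Mul(c, 18))) = Mul(-1, Add(-74, Mul(Rational(-1554, 1037), 18))) = Mul(-1, Add(-74, Rational(-27972, 1037))) = Mul(-1, Rational(-104710, 1037)) = Rational(104710, 1037)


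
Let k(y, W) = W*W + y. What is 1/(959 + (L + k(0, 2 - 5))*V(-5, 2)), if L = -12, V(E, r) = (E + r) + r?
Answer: 1/962 ≈ 0.0010395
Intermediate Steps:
V(E, r) = E + 2*r
k(y, W) = y + W² (k(y, W) = W² + y = y + W²)
1/(959 + (L + k(0, 2 - 5))*V(-5, 2)) = 1/(959 + (-12 + (0 + (2 - 5)²))*(-5 + 2*2)) = 1/(959 + (-12 + (0 + (-3)²))*(-5 + 4)) = 1/(959 + (-12 + (0 + 9))*(-1)) = 1/(959 + (-12 + 9)*(-1)) = 1/(959 - 3*(-1)) = 1/(959 + 3) = 1/962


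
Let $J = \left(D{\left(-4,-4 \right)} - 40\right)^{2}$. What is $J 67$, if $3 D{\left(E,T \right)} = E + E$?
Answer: $\frac{1097728}{9} \approx 1.2197 \cdot 10^{5}$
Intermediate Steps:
$D{\left(E,T \right)} = \frac{2 E}{3}$ ($D{\left(E,T \right)} = \frac{E + E}{3} = \frac{2 E}{3}$)
$J = \frac{16384}{9}$ ($J = \left(\frac{2}{3} \left(-4\right) - 40\right)^{2} = \left(- \frac{8}{3} - 40\right)^{2} = \left(- \frac{128}{3}\right)^{2} = \frac{16384}{9} \approx 1820.4$)
$J 67 = \frac{16384}{9} \cdot 67 = \frac{1097728}{9}$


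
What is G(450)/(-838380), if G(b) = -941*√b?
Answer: 941*√2/55892 ≈ 0.023810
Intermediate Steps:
G(450)/(-838380) = -14115*√2/(-838380) = -14115*√2*(-1/838380) = 941*√2/55892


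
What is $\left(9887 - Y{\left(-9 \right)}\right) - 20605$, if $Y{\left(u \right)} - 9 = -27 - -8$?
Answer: $-10708$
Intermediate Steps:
$Y{\left(u \right)} = -10$ ($Y{\left(u \right)} = 9 - 19 = -10$)
$\left(9887 - Y{\left(-9 \right)}\right) - 20605 = \left(9887 - -10\right) - 20605 = \left(9887 + 10\right) - 20605 = 9897 - 20605 = -10708$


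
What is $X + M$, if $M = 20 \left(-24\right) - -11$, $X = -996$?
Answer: $-1465$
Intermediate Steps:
$M = -469$ ($M = -480 + 11 = -469$)
$X + M = -996 - 469 = -1465$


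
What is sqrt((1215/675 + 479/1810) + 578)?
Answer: 11*sqrt(15705370)/1810 ≈ 24.085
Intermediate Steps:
sqrt((1215/675 + 479/1810) + 578) = sqrt((1215*(1/675) + 479*(1/1810)) + 578) = sqrt((9/5 + 479/1810) + 578) = sqrt(3737/1810 + 578) = sqrt(1049917/1810) = 11*sqrt(15705370)/1810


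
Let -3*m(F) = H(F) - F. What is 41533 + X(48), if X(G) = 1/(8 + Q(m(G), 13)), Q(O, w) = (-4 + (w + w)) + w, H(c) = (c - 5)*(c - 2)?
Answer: 1785920/43 ≈ 41533.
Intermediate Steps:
H(c) = (-5 + c)*(-2 + c)
m(F) = -10/3 - F²/3 + 8*F/3 (m(F) = -((10 + F² - 7*F) - F)/3 = -(10 + F² - 8*F)/3 = -10/3 - F²/3 + 8*F/3)
Q(O, w) = -4 + 3*w (Q(O, w) = (-4 + 2*w) + w = -4 + 3*w)
X(G) = 1/43 (X(G) = 1/(8 + (-4 + 3*13)) = 1/(8 + (-4 + 39)) = 1/(8 + 35) = 1/43)
41533 + X(48) = 41533 + 1/43 = 1785920/43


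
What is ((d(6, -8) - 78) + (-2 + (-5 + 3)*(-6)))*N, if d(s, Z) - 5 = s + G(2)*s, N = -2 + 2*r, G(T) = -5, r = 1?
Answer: 0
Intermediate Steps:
N = 0 (N = -2 + 2*1 = -2 + 2 = 0)
d(s, Z) = 5 - 4*s (d(s, Z) = 5 + (s - 5*s) = 5 - 4*s)
((d(6, -8) - 78) + (-2 + (-5 + 3)*(-6)))*N = (((5 - 4*6) - 78) + (-2 + (-5 + 3)*(-6)))*0 = (((5 - 24) - 78) + (-2 - 2*(-6)))*0 = ((-19 - 78) + (-2 + 12))*0 = (-97 + 10)*0 = -87*0 = 0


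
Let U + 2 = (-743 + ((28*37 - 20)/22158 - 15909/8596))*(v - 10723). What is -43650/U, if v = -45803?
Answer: -692835236100/668246161617527 ≈ -0.0010368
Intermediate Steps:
U = 668246161617527/15872514 (U = -2 + (-743 + ((28*37 - 20)/22158 - 15909/8596))*(-45803 - 10723) = -2 + (-743 + ((1036 - 20)*(1/22158) - 15909*1/8596))*(-56526) = -2 + (-743 + (1016*(1/22158) - 15909/8596))*(-56526) = -2 + (-743 + (508/11079 - 15909/8596))*(-56526) = -2 + (-743 - 171889043/95235084)*(-56526) = -2 - 70931556455/95235084*(-56526) = -2 + 668246193362555/15872514 = 668246161617527/15872514 ≈ 4.2101e+7)
-43650/U = -43650/668246161617527/15872514 = -43650*15872514/668246161617527 = -692835236100/668246161617527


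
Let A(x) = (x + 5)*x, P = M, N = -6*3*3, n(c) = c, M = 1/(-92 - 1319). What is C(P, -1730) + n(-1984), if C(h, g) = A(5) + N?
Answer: -1988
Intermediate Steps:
M = -1/1411 (M = 1/(-1411) = -1/1411 ≈ -0.00070872)
N = -54 (N = -18*3 = -54)
P = -1/1411 ≈ -0.00070872
A(x) = x*(5 + x) (A(x) = (5 + x)*x = x*(5 + x))
C(h, g) = -4 (C(h, g) = 5*(5 + 5) - 54 = 5*10 - 54 = 50 - 54 = -4)
C(P, -1730) + n(-1984) = -4 - 1984 = -1988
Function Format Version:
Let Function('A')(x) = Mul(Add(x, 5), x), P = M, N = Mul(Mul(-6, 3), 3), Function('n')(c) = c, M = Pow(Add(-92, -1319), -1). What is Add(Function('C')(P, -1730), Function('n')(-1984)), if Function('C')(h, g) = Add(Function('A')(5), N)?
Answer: -1988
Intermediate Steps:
M = Rational(-1, 1411) (M = Pow(-1411, -1) = Rational(-1, 1411) ≈ -0.00070872)
N = -54 (N = Mul(-18, 3) = -54)
P = Rational(-1, 1411) ≈ -0.00070872
Function('A')(x) = Mul(x, Add(5, x)) (Function('A')(x) = Mul(Add(5, x), x) = Mul(x, Add(5, x)))
Function('C')(h, g) = -4 (Function('C')(h, g) = Add(Mul(5, Add(5, 5)), -54) = Add(Mul(5, 10), -54) = Add(50, -54) = -4)
Add(Function('C')(P, -1730), Function('n')(-1984)) = Add(-4, -1984) = -1988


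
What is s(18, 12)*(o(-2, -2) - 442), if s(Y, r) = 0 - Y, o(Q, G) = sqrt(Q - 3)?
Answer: 7956 - 18*I*sqrt(5) ≈ 7956.0 - 40.249*I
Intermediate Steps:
o(Q, G) = sqrt(-3 + Q)
s(Y, r) = -Y
s(18, 12)*(o(-2, -2) - 442) = (-1*18)*(sqrt(-3 - 2) - 442) = -18*(sqrt(-5) - 442) = -18*(I*sqrt(5) - 442) = -18*(-442 + I*sqrt(5)) = 7956 - 18*I*sqrt(5)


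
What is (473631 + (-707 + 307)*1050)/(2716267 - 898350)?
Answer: 53631/1817917 ≈ 0.029501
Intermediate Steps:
(473631 + (-707 + 307)*1050)/(2716267 - 898350) = (473631 - 400*1050)/1817917 = (473631 - 420000)*(1/1817917) = 53631*(1/1817917) = 53631/1817917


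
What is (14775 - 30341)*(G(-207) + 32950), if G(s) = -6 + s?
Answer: -509584142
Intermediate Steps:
(14775 - 30341)*(G(-207) + 32950) = (14775 - 30341)*((-6 - 207) + 32950) = -15566*(-213 + 32950) = -15566*32737 = -509584142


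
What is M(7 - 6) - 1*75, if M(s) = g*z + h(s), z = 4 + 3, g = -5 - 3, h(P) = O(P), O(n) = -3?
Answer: -134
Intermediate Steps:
h(P) = -3
g = -8
z = 7
M(s) = -59 (M(s) = -8*7 - 3 = -56 - 3 = -59)
M(7 - 6) - 1*75 = -59 - 1*75 = -59 - 75 = -134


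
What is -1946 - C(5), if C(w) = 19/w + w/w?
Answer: -9754/5 ≈ -1950.8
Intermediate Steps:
C(w) = 1 + 19/w (C(w) = 19/w + 1 = 1 + 19/w)
-1946 - C(5) = -1946 - (19 + 5)/5 = -1946 - 24/5 = -9754/5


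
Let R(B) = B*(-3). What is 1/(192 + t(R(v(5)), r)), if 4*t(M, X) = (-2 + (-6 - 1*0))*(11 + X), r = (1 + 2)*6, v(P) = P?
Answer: 1/134 ≈ 0.0074627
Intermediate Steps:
R(B) = -3*B
r = 18 (r = 3*6 = 18)
t(M, X) = -22 - 2*X (t(M, X) = ((-2 + (-6 - 1*0))*(11 + X))/4 = ((-2 + (-6 + 0))*(11 + X))/4 = ((-2 - 6)*(11 + X))/4 = (-8*(11 + X))/4 = (-88 - 8*X)/4 = -22 - 2*X)
1/(192 + t(R(v(5)), r)) = 1/(192 + (-22 - 2*18)) = 1/(192 + (-22 - 36)) = 1/(192 - 58) = 1/134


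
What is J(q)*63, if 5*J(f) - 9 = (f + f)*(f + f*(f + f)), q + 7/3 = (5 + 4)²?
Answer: 370380101/15 ≈ 2.4692e+7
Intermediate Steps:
q = 236/3 (q = -7/3 + (5 + 4)² = -7/3 + 9² = -7/3 + 81 = 236/3 ≈ 78.667)
J(f) = 9/5 + 2*f*(f + 2*f²)/5 (J(f) = 9/5 + ((f + f)*(f + f*(f + f)))/5 = 9/5 + ((2*f)*(f + f*(2*f)))/5 = 9/5 + ((2*f)*(f + 2*f²))/5 = 9/5 + (2*f*(f + 2*f²))/5 = 9/5 + 2*f*(f + 2*f²)/5)
J(q)*63 = (9/5 + 2*(236/3)²/5 + 4*(236/3)³/5)*63 = (9/5 + (⅖)*(55696/9) + (⅘)*(13144256/27))*63 = (9/5 + 111392/45 + 52577024/135)*63 = (52911443/135)*63 = 370380101/15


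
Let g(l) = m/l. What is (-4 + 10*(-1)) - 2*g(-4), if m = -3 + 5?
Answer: -13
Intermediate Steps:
m = 2
g(l) = 2/l
(-4 + 10*(-1)) - 2*g(-4) = (-4 + 10*(-1)) - 4/(-4) = (-4 - 10) - 4*(-1)/4 = -14 - 2*(-1/2) = -14 + 1 = -13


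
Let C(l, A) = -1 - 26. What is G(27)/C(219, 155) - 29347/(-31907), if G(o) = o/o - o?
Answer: 1621951/861489 ≈ 1.8827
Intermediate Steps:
C(l, A) = -27
G(o) = 1 - o
G(27)/C(219, 155) - 29347/(-31907) = (1 - 1*27)/(-27) - 29347/(-31907) = (1 - 27)*(-1/27) - 29347*(-1/31907) = -26*(-1/27) + 29347/31907 = 26/27 + 29347/31907 = 1621951/861489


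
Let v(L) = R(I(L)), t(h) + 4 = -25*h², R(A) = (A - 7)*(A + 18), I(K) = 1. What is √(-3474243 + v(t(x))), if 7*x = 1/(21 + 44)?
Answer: I*√3474357 ≈ 1864.0*I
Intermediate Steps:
x = 1/455 (x = 1/(7*(21 + 44)) = (⅐)/65 = (⅐)*(1/65) = 1/455 ≈ 0.0021978)
R(A) = (-7 + A)*(18 + A)
t(h) = -4 - 25*h²
v(L) = -114 (v(L) = -126 + 1² + 11*1 = -126 + 1 + 11 = -114)
√(-3474243 + v(t(x))) = √(-3474243 - 114) = √(-3474357) = I*√3474357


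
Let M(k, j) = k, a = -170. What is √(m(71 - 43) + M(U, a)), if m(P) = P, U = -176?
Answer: 2*I*√37 ≈ 12.166*I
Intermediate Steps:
√(m(71 - 43) + M(U, a)) = √((71 - 43) - 176) = √(28 - 176) = √(-148) = 2*I*√37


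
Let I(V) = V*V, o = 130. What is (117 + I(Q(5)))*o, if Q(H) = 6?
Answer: 19890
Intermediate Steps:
I(V) = V**2
(117 + I(Q(5)))*o = (117 + 6**2)*130 = (117 + 36)*130 = 153*130 = 19890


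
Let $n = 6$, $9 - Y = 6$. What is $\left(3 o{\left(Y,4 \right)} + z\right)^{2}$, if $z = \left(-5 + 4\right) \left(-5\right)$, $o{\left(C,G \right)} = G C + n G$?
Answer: $12769$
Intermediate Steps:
$Y = 3$ ($Y = 9 - 6 = 3$)
$o{\left(C,G \right)} = 6 G + C G$ ($o{\left(C,G \right)} = G C + 6 G = C G + 6 G = 6 G + C G$)
$z = 5$ ($z = \left(-1\right) \left(-5\right) = 5$)
$\left(3 o{\left(Y,4 \right)} + z\right)^{2} = \left(3 \cdot 4 \left(6 + 3\right) + 5\right)^{2} = \left(3 \cdot 4 \cdot 9 + 5\right)^{2} = \left(3 \cdot 36 + 5\right)^{2} = \left(108 + 5\right)^{2} = 113^{2} = 12769$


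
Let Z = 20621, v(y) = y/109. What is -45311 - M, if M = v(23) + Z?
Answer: -7186611/109 ≈ -65932.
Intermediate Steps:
v(y) = y/109 (v(y) = y*(1/109) = y/109)
M = 2247712/109 (M = (1/109)*23 + 20621 = 23/109 + 20621 = 2247712/109 ≈ 20621.)
-45311 - M = -45311 - 1*2247712/109 = -45311 - 2247712/109 = -7186611/109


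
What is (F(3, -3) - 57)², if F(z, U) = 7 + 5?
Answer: 2025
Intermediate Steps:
F(z, U) = 12
(F(3, -3) - 57)² = (12 - 57)² = (-45)² = 2025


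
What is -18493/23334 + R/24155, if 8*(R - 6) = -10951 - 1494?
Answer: -1931429459/2254531080 ≈ -0.85669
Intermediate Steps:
R = -12397/8 (R = 6 + (-10951 - 1494)/8 = 6 + (1/8)*(-12445) = 6 - 12445/8 = -12397/8 ≈ -1549.6)
-18493/23334 + R/24155 = -18493/23334 - 12397/8/24155 = -18493*1/23334 - 12397/8*1/24155 = -18493/23334 - 12397/193240 = -1931429459/2254531080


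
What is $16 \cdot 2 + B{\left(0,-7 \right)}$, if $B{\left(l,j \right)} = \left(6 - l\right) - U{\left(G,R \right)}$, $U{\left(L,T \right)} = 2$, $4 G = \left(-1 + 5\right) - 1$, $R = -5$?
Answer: $36$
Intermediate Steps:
$G = \frac{3}{4}$ ($G = \frac{\left(-1 + 5\right) - 1}{4} = \frac{4 - 1}{4} = \frac{1}{4} \cdot 3 = \frac{3}{4} \approx 0.75$)
$B{\left(l,j \right)} = 4 - l$ ($B{\left(l,j \right)} = \left(6 - l\right) - 2 = 4 - l$)
$16 \cdot 2 + B{\left(0,-7 \right)} = 16 \cdot 2 + \left(4 - 0\right) = 32 + \left(4 + 0\right) = 32 + 4 = 36$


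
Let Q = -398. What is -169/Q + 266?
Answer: 106037/398 ≈ 266.42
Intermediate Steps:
-169/Q + 266 = -169/(-398) + 266 = -1/398*(-169) + 266 = 169/398 + 266 = 106037/398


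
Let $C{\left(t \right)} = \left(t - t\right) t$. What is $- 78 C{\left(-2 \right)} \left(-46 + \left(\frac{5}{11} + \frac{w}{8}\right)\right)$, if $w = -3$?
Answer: $0$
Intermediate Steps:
$C{\left(t \right)} = 0$ ($C{\left(t \right)} = 0 t = 0$)
$- 78 C{\left(-2 \right)} \left(-46 + \left(\frac{5}{11} + \frac{w}{8}\right)\right) = \left(-78\right) 0 \left(-46 + \left(\frac{5}{11} - \frac{3}{8}\right)\right) = 0 \left(-46 + \left(5 \cdot \frac{1}{11} - \frac{3}{8}\right)\right) = 0 \left(-46 + \left(\frac{5}{11} - \frac{3}{8}\right)\right) = 0 \left(-46 + \frac{7}{88}\right) = 0 \left(- \frac{4041}{88}\right) = 0$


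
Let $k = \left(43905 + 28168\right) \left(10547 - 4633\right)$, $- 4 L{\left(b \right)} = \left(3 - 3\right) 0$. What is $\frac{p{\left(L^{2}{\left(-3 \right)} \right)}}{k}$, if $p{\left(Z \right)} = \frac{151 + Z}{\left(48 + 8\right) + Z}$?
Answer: $\frac{151}{23869424432} \approx 6.3261 \cdot 10^{-9}$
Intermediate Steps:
$L{\left(b \right)} = 0$ ($L{\left(b \right)} = - \frac{\left(3 - 3\right) 0}{4} = - \frac{0 \cdot 0}{4} = \left(- \frac{1}{4}\right) 0 = 0$)
$p{\left(Z \right)} = \frac{151 + Z}{56 + Z}$
$k = 426239722$ ($k = 72073 \cdot 5914 = 426239722$)
$\frac{p{\left(L^{2}{\left(-3 \right)} \right)}}{k} = \frac{\frac{1}{56 + 0^{2}} \left(151 + 0^{2}\right)}{426239722} = \frac{151 + 0}{56 + 0} \cdot \frac{1}{426239722} = \frac{1}{56} \cdot 151 \cdot \frac{1}{426239722} = \frac{151}{56} \cdot \frac{1}{426239722} = \frac{151}{23869424432}$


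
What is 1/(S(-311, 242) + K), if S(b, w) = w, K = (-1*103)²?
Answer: 1/10851 ≈ 9.2157e-5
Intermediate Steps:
K = 10609 (K = (-103)² = 10609)
1/(S(-311, 242) + K) = 1/(242 + 10609) = 1/10851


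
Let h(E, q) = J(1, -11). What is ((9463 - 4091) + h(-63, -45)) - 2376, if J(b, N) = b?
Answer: 2997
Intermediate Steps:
h(E, q) = 1
((9463 - 4091) + h(-63, -45)) - 2376 = ((9463 - 4091) + 1) - 2376 = (5372 + 1) - 2376 = 5373 - 2376 = 2997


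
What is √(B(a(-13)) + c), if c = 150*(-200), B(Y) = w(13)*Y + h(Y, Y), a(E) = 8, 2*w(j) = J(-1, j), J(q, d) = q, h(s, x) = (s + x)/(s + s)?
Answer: I*√30003 ≈ 173.21*I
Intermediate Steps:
h(s, x) = (s + x)/(2*s) (h(s, x) = (s + x)/((2*s)) = (s + x)*(1/(2*s)) = (s + x)/(2*s))
w(j) = -½ (w(j) = (½)*(-1) = -½)
B(Y) = 1 - Y/2 (B(Y) = -Y/2 + (Y + Y)/(2*Y) = -Y/2 + (2*Y)/(2*Y) = -Y/2 + 1 = 1 - Y/2)
c = -30000
√(B(a(-13)) + c) = √((1 - ½*8) - 30000) = √((1 - 4) - 30000) = √(-3 - 30000) = √(-30003) = I*√30003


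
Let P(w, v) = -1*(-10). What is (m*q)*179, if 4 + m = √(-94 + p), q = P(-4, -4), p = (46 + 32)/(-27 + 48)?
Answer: -7160 + 3580*I*√1106/7 ≈ -7160.0 + 17008.0*I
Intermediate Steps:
P(w, v) = 10
p = 26/7 (p = 78/21 = 78*(1/21) = 26/7 ≈ 3.7143)
q = 10
m = -4 + 2*I*√1106/7 (m = -4 + √(-94 + 26/7) = -4 + √(-632/7) = -4 + 2*I*√1106/7 ≈ -4.0 + 9.5019*I)
(m*q)*179 = ((-4 + 2*I*√1106/7)*10)*179 = (-40 + 20*I*√1106/7)*179 = -7160 + 3580*I*√1106/7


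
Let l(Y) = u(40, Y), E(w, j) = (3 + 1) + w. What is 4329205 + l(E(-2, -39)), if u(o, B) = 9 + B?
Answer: 4329216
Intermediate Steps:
E(w, j) = 4 + w
l(Y) = 9 + Y
4329205 + l(E(-2, -39)) = 4329205 + (9 + (4 - 2)) = 4329205 + (9 + 2) = 4329205 + 11 = 4329216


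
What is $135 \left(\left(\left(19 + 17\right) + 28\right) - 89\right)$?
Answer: $-3375$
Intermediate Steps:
$135 \left(\left(\left(19 + 17\right) + 28\right) - 89\right) = 135 \left(\left(36 + 28\right) - 89\right) = 135 \left(64 - 89\right) = 135 \left(-25\right) = -3375$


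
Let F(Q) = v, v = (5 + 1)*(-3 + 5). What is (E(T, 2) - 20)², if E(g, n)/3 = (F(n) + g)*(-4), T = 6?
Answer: 55696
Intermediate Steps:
v = 12 (v = 6*2 = 12)
F(Q) = 12
E(g, n) = -144 - 12*g (E(g, n) = 3*((12 + g)*(-4)) = 3*(-48 - 4*g) = -144 - 12*g)
(E(T, 2) - 20)² = ((-144 - 12*6) - 20)² = ((-144 - 72) - 20)² = (-216 - 20)² = (-236)² = 55696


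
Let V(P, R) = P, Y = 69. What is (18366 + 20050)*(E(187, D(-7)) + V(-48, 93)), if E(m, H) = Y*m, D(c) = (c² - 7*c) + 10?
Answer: 493837680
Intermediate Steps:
D(c) = 10 + c² - 7*c
E(m, H) = 69*m
(18366 + 20050)*(E(187, D(-7)) + V(-48, 93)) = (18366 + 20050)*(69*187 - 48) = 38416*(12903 - 48) = 38416*12855 = 493837680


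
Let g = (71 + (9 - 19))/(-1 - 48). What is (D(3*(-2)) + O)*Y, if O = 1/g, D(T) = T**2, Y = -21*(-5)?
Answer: 225435/61 ≈ 3695.7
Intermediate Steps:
Y = 105
g = -61/49 (g = (71 - 10)/(-49) = 61*(-1/49) = -61/49 ≈ -1.2449)
O = -49/61 (O = 1/(-61/49) = -49/61 ≈ -0.80328)
(D(3*(-2)) + O)*Y = ((3*(-2))**2 - 49/61)*105 = ((-6)**2 - 49/61)*105 = (36 - 49/61)*105 = (2147/61)*105 = 225435/61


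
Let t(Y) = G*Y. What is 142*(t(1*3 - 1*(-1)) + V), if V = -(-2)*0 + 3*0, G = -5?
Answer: -2840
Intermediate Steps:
V = 0 (V = -2*0 + 0 = 0 + 0 = 0)
t(Y) = -5*Y
142*(t(1*3 - 1*(-1)) + V) = 142*(-5*(1*3 - 1*(-1)) + 0) = 142*(-5*(3 + 1) + 0) = 142*(-5*4 + 0) = 142*(-20 + 0) = 142*(-20) = -2840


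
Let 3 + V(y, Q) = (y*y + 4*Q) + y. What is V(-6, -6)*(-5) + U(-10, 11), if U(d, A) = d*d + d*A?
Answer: -25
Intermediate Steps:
U(d, A) = d**2 + A*d
V(y, Q) = -3 + y + y**2 + 4*Q (V(y, Q) = -3 + ((y*y + 4*Q) + y) = -3 + ((y**2 + 4*Q) + y) = -3 + (y + y**2 + 4*Q) = -3 + y + y**2 + 4*Q)
V(-6, -6)*(-5) + U(-10, 11) = (-3 - 6 + (-6)**2 + 4*(-6))*(-5) - 10*(11 - 10) = (-3 - 6 + 36 - 24)*(-5) - 10*1 = 3*(-5) - 10 = -15 - 10 = -25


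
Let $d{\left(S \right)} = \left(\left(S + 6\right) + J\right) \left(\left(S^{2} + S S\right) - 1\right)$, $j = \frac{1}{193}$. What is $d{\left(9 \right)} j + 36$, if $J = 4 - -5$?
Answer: $\frac{10812}{193} \approx 56.021$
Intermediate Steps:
$j = \frac{1}{193} \approx 0.0051813$
$J = 9$ ($J = 4 + 5 = 9$)
$d{\left(S \right)} = \left(-1 + 2 S^{2}\right) \left(15 + S\right)$ ($d{\left(S \right)} = \left(\left(S + 6\right) + 9\right) \left(\left(S^{2} + S S\right) - 1\right) = \left(\left(6 + S\right) + 9\right) \left(\left(S^{2} + S^{2}\right) - 1\right) = \left(15 + S\right) \left(2 S^{2} - 1\right) = \left(15 + S\right) \left(-1 + 2 S^{2}\right) = \left(-1 + 2 S^{2}\right) \left(15 + S\right)$)
$d{\left(9 \right)} j + 36 = \left(-15 - 9 + 2 \cdot 9^{3} + 30 \cdot 9^{2}\right) \frac{1}{193} + 36 = \left(-15 - 9 + 2 \cdot 729 + 30 \cdot 81\right) \frac{1}{193} + 36 = \left(-15 - 9 + 1458 + 2430\right) \frac{1}{193} + 36 = 3864 \cdot \frac{1}{193} + 36 = \frac{3864}{193} + 36 = \frac{10812}{193}$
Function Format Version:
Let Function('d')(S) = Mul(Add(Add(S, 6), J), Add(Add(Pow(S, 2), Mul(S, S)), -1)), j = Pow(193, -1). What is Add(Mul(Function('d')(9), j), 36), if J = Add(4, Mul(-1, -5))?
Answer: Rational(10812, 193) ≈ 56.021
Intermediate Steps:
j = Rational(1, 193) ≈ 0.0051813
J = 9 (J = Add(4, 5) = 9)
Function('d')(S) = Mul(Add(-1, Mul(2, Pow(S, 2))), Add(15, S)) (Function('d')(S) = Mul(Add(Add(S, 6), 9), Add(Add(Pow(S, 2), Mul(S, S)), -1)) = Mul(Add(Add(6, S), 9), Add(Add(Pow(S, 2), Pow(S, 2)), -1)) = Mul(Add(15, S), Add(Mul(2, Pow(S, 2)), -1)) = Mul(Add(15, S), Add(-1, Mul(2, Pow(S, 2)))) = Mul(Add(-1, Mul(2, Pow(S, 2))), Add(15, S)))
Add(Mul(Function('d')(9), j), 36) = Add(Mul(Add(-15, Mul(-1, 9), Mul(2, Pow(9, 3)), Mul(30, Pow(9, 2))), Rational(1, 193)), 36) = Add(Mul(Add(-15, -9, Mul(2, 729), Mul(30, 81)), Rational(1, 193)), 36) = Add(Mul(Add(-15, -9, 1458, 2430), Rational(1, 193)), 36) = Add(Mul(3864, Rational(1, 193)), 36) = Add(Rational(3864, 193), 36) = Rational(10812, 193)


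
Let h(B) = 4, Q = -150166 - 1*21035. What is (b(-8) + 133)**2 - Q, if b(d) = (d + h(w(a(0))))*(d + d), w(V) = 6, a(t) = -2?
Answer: 210010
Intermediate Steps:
Q = -171201 (Q = -150166 - 21035 = -171201)
b(d) = 2*d*(4 + d) (b(d) = (d + 4)*(d + d) = (4 + d)*(2*d) = 2*d*(4 + d))
(b(-8) + 133)**2 - Q = (2*(-8)*(4 - 8) + 133)**2 - 1*(-171201) = (2*(-8)*(-4) + 133)**2 + 171201 = (64 + 133)**2 + 171201 = 197**2 + 171201 = 38809 + 171201 = 210010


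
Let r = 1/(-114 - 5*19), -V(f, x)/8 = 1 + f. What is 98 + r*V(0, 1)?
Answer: 20490/209 ≈ 98.038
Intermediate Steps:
V(f, x) = -8 - 8*f (V(f, x) = -8*(1 + f) = -8 - 8*f)
r = -1/209 (r = 1/(-114 - 95) = 1/(-209) = -1/209 ≈ -0.0047847)
98 + r*V(0, 1) = 98 - (-8 - 8*0)/209 = 98 - (-8 + 0)/209 = 98 - 1/209*(-8) = 98 + 8/209 = 20490/209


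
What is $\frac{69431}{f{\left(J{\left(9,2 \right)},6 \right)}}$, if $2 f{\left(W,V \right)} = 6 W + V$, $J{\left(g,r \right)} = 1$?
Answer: $\frac{69431}{6} \approx 11572.0$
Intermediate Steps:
$f{\left(W,V \right)} = \frac{V}{2} + 3 W$ ($f{\left(W,V \right)} = \frac{6 W + V}{2} = \frac{V + 6 W}{2} = \frac{V}{2} + 3 W$)
$\frac{69431}{f{\left(J{\left(9,2 \right)},6 \right)}} = \frac{69431}{\frac{1}{2} \cdot 6 + 3 \cdot 1} = \frac{69431}{3 + 3} = \frac{69431}{6}$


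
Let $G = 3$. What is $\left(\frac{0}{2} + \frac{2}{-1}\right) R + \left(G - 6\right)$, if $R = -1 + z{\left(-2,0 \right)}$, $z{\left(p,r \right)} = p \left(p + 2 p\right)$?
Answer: $-25$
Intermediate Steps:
$z{\left(p,r \right)} = 3 p^{2}$ ($z{\left(p,r \right)} = p 3 p = 3 p^{2}$)
$R = 11$ ($R = -1 + 3 \left(-2\right)^{2} = -1 + 3 \cdot 4 = -1 + 12 = 11$)
$\left(\frac{0}{2} + \frac{2}{-1}\right) R + \left(G - 6\right) = \left(\frac{0}{2} + \frac{2}{-1}\right) 11 + \left(3 - 6\right) = \left(0 \cdot \frac{1}{2} + 2 \left(-1\right)\right) 11 + \left(3 - 6\right) = \left(0 - 2\right) 11 - 3 = \left(-2\right) 11 - 3 = -22 - 3 = -25$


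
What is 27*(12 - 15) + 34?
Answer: -47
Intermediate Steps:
27*(12 - 15) + 34 = 27*(-3) + 34 = -81 + 34 = -47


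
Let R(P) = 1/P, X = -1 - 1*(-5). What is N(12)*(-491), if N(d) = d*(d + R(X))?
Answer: -72177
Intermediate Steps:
X = 4 (X = -1 + 5 = 4)
N(d) = d*(1/4 + d) (N(d) = d*(d + 1/4) = d*(1/4 + d))
N(12)*(-491) = (12*(1/4 + 12))*(-491) = (12*(49/4))*(-491) = 147*(-491) = -72177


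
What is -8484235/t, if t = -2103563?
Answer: 8484235/2103563 ≈ 4.0333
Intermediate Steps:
-8484235/t = -8484235/(-2103563) = -8484235*(-1/2103563) = 8484235/2103563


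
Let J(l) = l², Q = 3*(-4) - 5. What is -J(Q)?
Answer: -289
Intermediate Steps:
Q = -17 (Q = -12 - 5 = -17)
-J(Q) = -1*(-17)² = -1*289 = -289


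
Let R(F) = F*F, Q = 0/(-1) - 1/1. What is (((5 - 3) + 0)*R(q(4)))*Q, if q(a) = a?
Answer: -32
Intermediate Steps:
Q = -1 (Q = 0*(-1) - 1*1 = 0 - 1 = -1)
R(F) = F²
(((5 - 3) + 0)*R(q(4)))*Q = (((5 - 3) + 0)*4²)*(-1) = ((2 + 0)*16)*(-1) = (2*16)*(-1) = 32*(-1) = -32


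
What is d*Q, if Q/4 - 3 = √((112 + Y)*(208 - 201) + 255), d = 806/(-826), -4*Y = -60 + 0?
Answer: -4836/413 - 3224*√286/413 ≈ -143.73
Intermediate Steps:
Y = 15 (Y = -(-60 + 0)/4 = -¼*(-60) = 15)
d = -403/413 (d = 806*(-1/826) = -403/413 ≈ -0.97579)
Q = 12 + 8*√286 (Q = 12 + 4*√((112 + 15)*(208 - 201) + 255) = 12 + 4*√(127*7 + 255) = 12 + 4*√(889 + 255) = 12 + 4*√1144 = 12 + 4*(2*√286) = 12 + 8*√286 ≈ 147.29)
d*Q = -403*(12 + 8*√286)/413 = -4836/413 - 3224*√286/413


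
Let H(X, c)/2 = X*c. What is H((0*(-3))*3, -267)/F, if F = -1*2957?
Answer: 0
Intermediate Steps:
H(X, c) = 2*X*c (H(X, c) = 2*(X*c) = 2*X*c)
F = -2957
H((0*(-3))*3, -267)/F = (2*((0*(-3))*3)*(-267))/(-2957) = (2*(0*3)*(-267))*(-1/2957) = (2*0*(-267))*(-1/2957) = 0*(-1/2957) = 0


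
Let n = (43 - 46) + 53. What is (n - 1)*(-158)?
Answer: -7742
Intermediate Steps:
n = 50 (n = -3 + 53 = 50)
(n - 1)*(-158) = (50 - 1)*(-158) = 49*(-158) = -7742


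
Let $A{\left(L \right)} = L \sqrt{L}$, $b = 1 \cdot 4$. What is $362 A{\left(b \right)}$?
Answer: $2896$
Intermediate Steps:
$b = 4$
$A{\left(L \right)} = L^{\frac{3}{2}}$
$362 A{\left(b \right)} = 362 \cdot 4^{\frac{3}{2}} = 362 \cdot 8 = 2896$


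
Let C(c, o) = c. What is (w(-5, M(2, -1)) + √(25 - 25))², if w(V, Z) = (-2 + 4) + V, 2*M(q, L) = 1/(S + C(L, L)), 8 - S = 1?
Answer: 9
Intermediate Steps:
S = 7 (S = 8 - 1*1 = 8 - 1 = 7)
M(q, L) = 1/(2*(7 + L))
w(V, Z) = 2 + V
(w(-5, M(2, -1)) + √(25 - 25))² = ((2 - 5) + √(25 - 25))² = (-3 + √0)² = (-3 + 0)² = (-3)² = 9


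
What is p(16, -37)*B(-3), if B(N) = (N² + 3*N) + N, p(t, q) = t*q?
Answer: 1776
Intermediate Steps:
p(t, q) = q*t
B(N) = N² + 4*N
p(16, -37)*B(-3) = (-37*16)*(-3*(4 - 3)) = -(-1776) = -592*(-3) = 1776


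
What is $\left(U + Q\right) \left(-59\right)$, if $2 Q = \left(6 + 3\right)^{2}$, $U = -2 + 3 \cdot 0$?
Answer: $- \frac{4543}{2} \approx -2271.5$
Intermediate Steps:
$U = -2$ ($U = -2 + 0 = -2$)
$Q = \frac{81}{2}$ ($Q = \frac{\left(6 + 3\right)^{2}}{2} = \frac{9^{2}}{2} = \frac{1}{2} \cdot 81 = \frac{81}{2} \approx 40.5$)
$\left(U + Q\right) \left(-59\right) = \left(-2 + \frac{81}{2}\right) \left(-59\right) = \frac{77}{2} \left(-59\right) = - \frac{4543}{2}$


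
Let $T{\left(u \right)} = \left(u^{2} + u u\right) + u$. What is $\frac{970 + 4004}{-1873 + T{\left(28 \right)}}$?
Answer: $- \frac{4974}{277} \approx -17.957$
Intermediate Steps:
$T{\left(u \right)} = u + 2 u^{2}$ ($T{\left(u \right)} = \left(u^{2} + u^{2}\right) + u = 2 u^{2} + u = u + 2 u^{2}$)
$\frac{970 + 4004}{-1873 + T{\left(28 \right)}} = \frac{970 + 4004}{-1873 + 28 \left(1 + 2 \cdot 28\right)} = \frac{4974}{-1873 + 28 \left(1 + 56\right)} = \frac{4974}{-1873 + 28 \cdot 57} = \frac{4974}{-1873 + 1596} = \frac{4974}{-277} = 4974 \left(- \frac{1}{277}\right) = - \frac{4974}{277}$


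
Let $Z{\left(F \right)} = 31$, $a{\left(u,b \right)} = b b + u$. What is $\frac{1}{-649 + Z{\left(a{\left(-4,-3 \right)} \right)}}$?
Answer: $- \frac{1}{618} \approx -0.0016181$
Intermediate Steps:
$a{\left(u,b \right)} = u + b^{2}$ ($a{\left(u,b \right)} = b^{2} + u = u + b^{2}$)
$\frac{1}{-649 + Z{\left(a{\left(-4,-3 \right)} \right)}} = \frac{1}{-649 + 31} = \frac{1}{-618} = - \frac{1}{618}$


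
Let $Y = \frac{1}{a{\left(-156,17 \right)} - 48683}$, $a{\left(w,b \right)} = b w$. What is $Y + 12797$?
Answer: $\frac{656933994}{51335} \approx 12797.0$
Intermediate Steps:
$Y = - \frac{1}{51335}$ ($Y = \frac{1}{17 \left(-156\right) - 48683} = \frac{1}{-2652 - 48683} = \frac{1}{-51335} = - \frac{1}{51335} \approx -1.948 \cdot 10^{-5}$)
$Y + 12797 = - \frac{1}{51335} + 12797 = \frac{656933994}{51335}$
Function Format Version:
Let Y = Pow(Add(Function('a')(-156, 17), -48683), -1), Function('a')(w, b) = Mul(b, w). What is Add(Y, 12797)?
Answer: Rational(656933994, 51335) ≈ 12797.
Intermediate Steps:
Y = Rational(-1, 51335) (Y = Pow(Add(Mul(17, -156), -48683), -1) = Pow(Add(-2652, -48683), -1) = Pow(-51335, -1) = Rational(-1, 51335) ≈ -1.9480e-5)
Add(Y, 12797) = Add(Rational(-1, 51335), 12797) = Rational(656933994, 51335)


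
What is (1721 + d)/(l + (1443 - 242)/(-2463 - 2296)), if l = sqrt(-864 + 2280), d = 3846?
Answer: 31818516953/32068240295 + 252163733854*sqrt(354)/32068240295 ≈ 148.94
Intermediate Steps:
l = 2*sqrt(354) (l = sqrt(1416) = 2*sqrt(354) ≈ 37.630)
(1721 + d)/(l + (1443 - 242)/(-2463 - 2296)) = (1721 + 3846)/(2*sqrt(354) + (1443 - 242)/(-2463 - 2296)) = 5567/(2*sqrt(354) + 1201/(-4759)) = 5567/(2*sqrt(354) + 1201*(-1/4759)) = 5567/(2*sqrt(354) - 1201/4759) = 5567/(-1201/4759 + 2*sqrt(354))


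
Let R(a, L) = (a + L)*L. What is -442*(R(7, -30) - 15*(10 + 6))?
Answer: -198900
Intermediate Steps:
R(a, L) = L*(L + a) (R(a, L) = (L + a)*L = L*(L + a))
-442*(R(7, -30) - 15*(10 + 6)) = -442*(-30*(-30 + 7) - 15*(10 + 6)) = -442*(-30*(-23) - 15*16) = -442*(690 - 240) = -442*450 = -198900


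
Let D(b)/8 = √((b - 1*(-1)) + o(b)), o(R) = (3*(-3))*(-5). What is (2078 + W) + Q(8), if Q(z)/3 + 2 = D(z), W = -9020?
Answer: -6948 + 72*√6 ≈ -6771.6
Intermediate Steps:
o(R) = 45 (o(R) = -9*(-5) = 45)
D(b) = 8*√(46 + b) (D(b) = 8*√((b - 1*(-1)) + 45) = 8*√((b + 1) + 45) = 8*√((1 + b) + 45) = 8*√(46 + b))
Q(z) = -6 + 24*√(46 + z) (Q(z) = -6 + 3*(8*√(46 + z)) = -6 + 24*√(46 + z))
(2078 + W) + Q(8) = (2078 - 9020) + (-6 + 24*√(46 + 8)) = -6942 + (-6 + 24*√54) = -6942 + (-6 + 24*(3*√6)) = -6942 + (-6 + 72*√6) = -6948 + 72*√6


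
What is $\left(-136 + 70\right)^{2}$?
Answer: $4356$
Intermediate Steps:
$\left(-136 + 70\right)^{2} = \left(-66\right)^{2} = 4356$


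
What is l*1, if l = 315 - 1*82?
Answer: 233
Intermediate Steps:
l = 233 (l = 315 - 82 = 233)
l*1 = 233*1 = 233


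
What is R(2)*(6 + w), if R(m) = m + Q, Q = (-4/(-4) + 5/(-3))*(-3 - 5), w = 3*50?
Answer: 1144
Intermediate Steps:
w = 150
Q = 16/3 (Q = (-4*(-¼) + 5*(-⅓))*(-8) = (1 - 5/3)*(-8) = -⅔*(-8) = 16/3 ≈ 5.3333)
R(m) = 16/3 + m (R(m) = m + 16/3 = 16/3 + m)
R(2)*(6 + w) = (16/3 + 2)*(6 + 150) = (22/3)*156 = 1144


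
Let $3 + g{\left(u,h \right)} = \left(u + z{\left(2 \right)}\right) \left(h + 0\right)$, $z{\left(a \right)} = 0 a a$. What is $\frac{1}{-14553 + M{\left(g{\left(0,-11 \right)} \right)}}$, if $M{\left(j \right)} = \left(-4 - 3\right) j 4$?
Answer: $- \frac{1}{14469} \approx -6.9113 \cdot 10^{-5}$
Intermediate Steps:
$z{\left(a \right)} = 0$ ($z{\left(a \right)} = 0 a = 0$)
$g{\left(u,h \right)} = -3 + h u$ ($g{\left(u,h \right)} = -3 + \left(u + 0\right) \left(h + 0\right) = -3 + u h = -3 + h u$)
$M{\left(j \right)} = - 28 j$ ($M{\left(j \right)} = - 7 \cdot 4 j = - 28 j$)
$\frac{1}{-14553 + M{\left(g{\left(0,-11 \right)} \right)}} = \frac{1}{-14553 - 28 \left(-3 - 0\right)} = \frac{1}{-14553 - 28 \left(-3 + 0\right)} = \frac{1}{-14553 - -84} = \frac{1}{-14553 + 84} = \frac{1}{-14469} = - \frac{1}{14469}$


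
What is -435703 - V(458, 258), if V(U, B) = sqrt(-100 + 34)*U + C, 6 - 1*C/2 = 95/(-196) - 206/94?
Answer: -2006927943/4606 - 458*I*sqrt(66) ≈ -4.3572e+5 - 3720.8*I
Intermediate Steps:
C = 79925/4606 (C = 12 - 2*(95/(-196) - 206/94) = 12 - 2*(95*(-1/196) - 206*1/94) = 12 - 2*(-95/196 - 103/47) = 12 - 2*(-24653/9212) = 12 + 24653/4606 = 79925/4606 ≈ 17.352)
V(U, B) = 79925/4606 + I*U*sqrt(66) (V(U, B) = sqrt(-100 + 34)*U + 79925/4606 = sqrt(-66)*U + 79925/4606 = (I*sqrt(66))*U + 79925/4606 = I*U*sqrt(66) + 79925/4606 = 79925/4606 + I*U*sqrt(66))
-435703 - V(458, 258) = -435703 - (79925/4606 + I*458*sqrt(66)) = -435703 - (79925/4606 + 458*I*sqrt(66)) = -435703 + (-79925/4606 - 458*I*sqrt(66)) = -2006927943/4606 - 458*I*sqrt(66)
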